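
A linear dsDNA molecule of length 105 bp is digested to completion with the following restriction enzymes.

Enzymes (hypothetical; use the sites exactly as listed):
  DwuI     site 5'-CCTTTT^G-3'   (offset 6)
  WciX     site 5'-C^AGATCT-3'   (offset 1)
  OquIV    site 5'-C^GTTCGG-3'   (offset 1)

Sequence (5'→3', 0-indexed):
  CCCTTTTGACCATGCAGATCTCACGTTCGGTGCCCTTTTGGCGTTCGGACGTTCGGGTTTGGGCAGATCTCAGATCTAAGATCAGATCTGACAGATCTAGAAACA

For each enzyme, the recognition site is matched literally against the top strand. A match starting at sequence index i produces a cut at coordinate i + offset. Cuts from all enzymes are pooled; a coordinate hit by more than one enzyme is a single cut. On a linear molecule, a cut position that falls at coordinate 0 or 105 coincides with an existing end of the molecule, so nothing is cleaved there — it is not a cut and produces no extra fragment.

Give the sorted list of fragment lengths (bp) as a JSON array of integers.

[3,7,7,8,8,9,9,12,13,14,15]

Site scan:
  DwuI (CCTTTTG, off=6): starts [1, 33] → cuts [7, 39]
  WciX (CAGATCT, off=1): starts [14, 63, 70, 82, 91] → cuts [15, 64, 71, 83, 92]
  OquIV (CGTTCGG, off=1): starts [23, 41, 49] → cuts [24, 42, 50]

All cut coordinates (distinct, sorted): [7, 15, 24, 39, 42, 50, 64, 71, 83, 92]

Fragment lengths:
  [0,7): 7 bp
  [7,15): 8 bp
  [15,24): 9 bp
  [24,39): 15 bp
  [39,42): 3 bp
  [42,50): 8 bp
  [50,64): 14 bp
  [64,71): 7 bp
  [71,83): 12 bp
  [83,92): 9 bp
  [92,105): 13 bp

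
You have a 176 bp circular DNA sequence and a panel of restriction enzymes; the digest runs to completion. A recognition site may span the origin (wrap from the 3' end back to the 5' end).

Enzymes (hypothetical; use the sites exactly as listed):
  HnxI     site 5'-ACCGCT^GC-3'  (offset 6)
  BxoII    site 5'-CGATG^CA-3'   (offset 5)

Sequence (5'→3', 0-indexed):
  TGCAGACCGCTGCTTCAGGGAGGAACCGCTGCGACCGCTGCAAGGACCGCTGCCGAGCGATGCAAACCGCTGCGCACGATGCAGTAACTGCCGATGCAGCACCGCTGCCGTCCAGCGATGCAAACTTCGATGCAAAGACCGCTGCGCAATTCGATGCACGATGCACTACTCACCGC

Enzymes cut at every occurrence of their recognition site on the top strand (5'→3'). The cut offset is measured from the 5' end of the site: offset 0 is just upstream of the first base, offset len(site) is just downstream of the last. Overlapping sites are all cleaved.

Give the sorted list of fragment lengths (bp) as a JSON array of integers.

Scan for sites:
  HnxI (ACCGCTGC, off=6): starts [5, 24, 33, 45, 65, 100, 137, 171] → cuts [1, 11, 30, 39, 51, 71, 106, 143]
  BxoII (CGATGCA, off=5): starts [57, 76, 91, 115, 127, 151, 158] → cuts [62, 81, 96, 120, 132, 156, 163]

All cut coordinates (distinct, sorted): [1, 11, 30, 39, 51, 62, 71, 81, 96, 106, 120, 132, 143, 156, 163]

Fragments:
  1→11: 10 bp
  11→30: 19 bp
  30→39: 9 bp
  39→51: 12 bp
  51→62: 11 bp
  62→71: 9 bp
  71→81: 10 bp
  81→96: 15 bp
  96→106: 10 bp
  106→120: 14 bp
  120→132: 12 bp
  132→143: 11 bp
  143→156: 13 bp
  156→163: 7 bp
  163→1 (wrap): 176-163+1 = 14 bp

[7,9,9,10,10,10,11,11,12,12,13,14,14,15,19]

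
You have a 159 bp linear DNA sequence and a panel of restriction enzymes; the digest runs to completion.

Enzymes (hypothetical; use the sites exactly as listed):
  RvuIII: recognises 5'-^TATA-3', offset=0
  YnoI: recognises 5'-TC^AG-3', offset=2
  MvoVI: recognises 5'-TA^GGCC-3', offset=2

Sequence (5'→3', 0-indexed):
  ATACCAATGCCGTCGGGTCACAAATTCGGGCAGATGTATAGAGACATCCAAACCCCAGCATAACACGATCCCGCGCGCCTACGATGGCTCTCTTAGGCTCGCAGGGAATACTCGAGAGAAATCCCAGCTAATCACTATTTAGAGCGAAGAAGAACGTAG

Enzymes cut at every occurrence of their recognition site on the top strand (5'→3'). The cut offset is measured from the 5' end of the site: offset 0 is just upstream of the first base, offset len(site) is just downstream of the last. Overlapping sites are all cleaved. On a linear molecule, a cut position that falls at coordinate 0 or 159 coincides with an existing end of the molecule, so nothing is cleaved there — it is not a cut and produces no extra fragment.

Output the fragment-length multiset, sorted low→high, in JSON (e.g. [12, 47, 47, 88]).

Per-enzyme occurrences:
  RvuIII (TATA, off=0): starts [36] → cuts [36]
  YnoI (TCAG, off=2): no sites
  MvoVI (TAGGCC, off=2): no sites

Pooled cuts: [36]

Fragments:
  [0,36): 36 bp
  [36,159): 123 bp

[36,123]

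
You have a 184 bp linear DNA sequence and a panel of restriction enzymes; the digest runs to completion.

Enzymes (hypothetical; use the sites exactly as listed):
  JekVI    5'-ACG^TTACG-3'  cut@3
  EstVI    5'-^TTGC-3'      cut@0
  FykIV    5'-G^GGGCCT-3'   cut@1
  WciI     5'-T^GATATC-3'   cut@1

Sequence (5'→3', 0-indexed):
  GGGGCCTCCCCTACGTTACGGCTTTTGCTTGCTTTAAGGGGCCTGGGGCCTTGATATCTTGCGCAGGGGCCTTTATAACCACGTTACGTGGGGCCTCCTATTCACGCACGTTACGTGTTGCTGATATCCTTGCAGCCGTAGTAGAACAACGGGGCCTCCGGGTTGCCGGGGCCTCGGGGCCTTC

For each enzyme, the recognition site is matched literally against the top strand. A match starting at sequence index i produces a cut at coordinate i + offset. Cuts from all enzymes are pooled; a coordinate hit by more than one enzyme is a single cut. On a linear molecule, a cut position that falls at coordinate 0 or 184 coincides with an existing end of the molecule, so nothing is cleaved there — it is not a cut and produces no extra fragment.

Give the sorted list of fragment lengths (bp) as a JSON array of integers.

Per-enzyme occurrences:
  JekVI (ACGTTACG, off=3): starts [12, 80, 107] → cuts [15, 83, 110]
  EstVI (TTGC, off=0): starts [24, 28, 58, 117, 129, 162] → cuts [24, 28, 58, 117, 129, 162]
  FykIV (GGGGCCT, off=1): starts [0, 37, 44, 65, 89, 150, 167, 175] → cuts [1, 38, 45, 66, 90, 151, 168, 176]
  WciI (TGATATC, off=1): starts [51, 121] → cuts [52, 122]

Pooled cuts: [1, 15, 24, 28, 38, 45, 52, 58, 66, 83, 90, 110, 117, 122, 129, 151, 162, 168, 176]

Fragments:
  [0,1): 1 bp
  [1,15): 14 bp
  [15,24): 9 bp
  [24,28): 4 bp
  [28,38): 10 bp
  [38,45): 7 bp
  [45,52): 7 bp
  [52,58): 6 bp
  [58,66): 8 bp
  [66,83): 17 bp
  [83,90): 7 bp
  [90,110): 20 bp
  [110,117): 7 bp
  [117,122): 5 bp
  [122,129): 7 bp
  [129,151): 22 bp
  [151,162): 11 bp
  [162,168): 6 bp
  [168,176): 8 bp
  [176,184): 8 bp

[1,4,5,6,6,7,7,7,7,7,8,8,8,9,10,11,14,17,20,22]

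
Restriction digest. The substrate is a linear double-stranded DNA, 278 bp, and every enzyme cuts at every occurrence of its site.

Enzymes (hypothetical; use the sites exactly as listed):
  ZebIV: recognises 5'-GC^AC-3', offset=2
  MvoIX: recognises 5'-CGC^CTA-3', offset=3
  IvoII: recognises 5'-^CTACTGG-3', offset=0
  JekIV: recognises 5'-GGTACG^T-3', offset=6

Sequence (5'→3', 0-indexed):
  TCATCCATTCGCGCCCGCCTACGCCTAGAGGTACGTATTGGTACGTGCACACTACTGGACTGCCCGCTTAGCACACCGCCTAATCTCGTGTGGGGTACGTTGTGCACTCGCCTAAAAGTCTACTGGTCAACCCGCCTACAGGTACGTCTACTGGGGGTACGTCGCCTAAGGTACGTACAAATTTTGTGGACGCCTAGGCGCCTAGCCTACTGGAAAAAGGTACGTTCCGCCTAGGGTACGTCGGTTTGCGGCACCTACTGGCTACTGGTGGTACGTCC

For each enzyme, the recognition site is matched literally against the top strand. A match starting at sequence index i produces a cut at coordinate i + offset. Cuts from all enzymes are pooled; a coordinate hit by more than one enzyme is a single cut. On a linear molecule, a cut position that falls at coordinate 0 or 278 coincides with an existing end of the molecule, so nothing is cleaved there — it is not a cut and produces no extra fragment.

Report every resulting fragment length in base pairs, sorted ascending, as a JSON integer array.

Site scan:
  ZebIV GCAC/2: at [46, 70, 103, 250] ⇒ [48, 72, 105, 252]
  MvoIX CGCCTA/3: at [15, 21, 76, 108, 132, 162, 190, 198, 227] ⇒ [18, 24, 79, 111, 135, 165, 193, 201, 230]
  IvoII CTACTGG/0: at [51, 119, 147, 206, 254, 261] ⇒ [51, 119, 147, 206, 254, 261]
  JekIV GGTACGT/6: at [29, 39, 93, 140, 155, 169, 218, 234, 269] ⇒ [35, 45, 99, 146, 161, 175, 224, 240, 275]

All cut coordinates (distinct, sorted): [18, 24, 35, 45, 48, 51, 72, 79, 99, 105, 111, 119, 135, 146, 147, 161, 165, 175, 193, 201, 206, 224, 230, 240, 252, 254, 261, 275]

Fragments:
  [0,18): 18 bp
  [18,24): 6 bp
  [24,35): 11 bp
  [35,45): 10 bp
  [45,48): 3 bp
  [48,51): 3 bp
  [51,72): 21 bp
  [72,79): 7 bp
  [79,99): 20 bp
  [99,105): 6 bp
  [105,111): 6 bp
  [111,119): 8 bp
  [119,135): 16 bp
  [135,146): 11 bp
  [146,147): 1 bp
  [147,161): 14 bp
  [161,165): 4 bp
  [165,175): 10 bp
  [175,193): 18 bp
  [193,201): 8 bp
  [201,206): 5 bp
  [206,224): 18 bp
  [224,230): 6 bp
  [230,240): 10 bp
  [240,252): 12 bp
  [252,254): 2 bp
  [254,261): 7 bp
  [261,275): 14 bp
  [275,278): 3 bp

[1,2,3,3,3,4,5,6,6,6,6,7,7,8,8,10,10,10,11,11,12,14,14,16,18,18,18,20,21]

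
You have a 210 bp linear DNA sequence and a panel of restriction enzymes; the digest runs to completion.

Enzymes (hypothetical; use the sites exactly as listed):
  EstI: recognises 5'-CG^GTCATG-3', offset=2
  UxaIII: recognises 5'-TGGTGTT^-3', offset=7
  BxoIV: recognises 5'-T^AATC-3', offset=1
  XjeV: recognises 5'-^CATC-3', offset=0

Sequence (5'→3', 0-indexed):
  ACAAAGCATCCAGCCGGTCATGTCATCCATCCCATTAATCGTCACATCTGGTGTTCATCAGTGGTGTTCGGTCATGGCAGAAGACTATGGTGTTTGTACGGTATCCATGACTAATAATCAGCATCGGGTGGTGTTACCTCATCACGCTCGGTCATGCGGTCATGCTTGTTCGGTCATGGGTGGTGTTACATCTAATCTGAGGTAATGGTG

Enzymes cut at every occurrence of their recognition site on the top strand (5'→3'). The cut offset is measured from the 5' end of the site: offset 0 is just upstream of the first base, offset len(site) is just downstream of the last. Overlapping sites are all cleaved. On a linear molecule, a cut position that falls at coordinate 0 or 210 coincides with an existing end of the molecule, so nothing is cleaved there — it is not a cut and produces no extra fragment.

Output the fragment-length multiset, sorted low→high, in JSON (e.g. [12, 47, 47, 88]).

[1,2,4,4,5,6,6,7,8,8,9,10,11,11,13,14,14,15,17,21,24]

Scan for sites:
  EstI (CGGTCATG, off=2): starts [14, 68, 148, 156, 170] → cuts [16, 70, 150, 158, 172]
  UxaIII (TGGTGTT, off=7): starts [48, 61, 87, 128, 180] → cuts [55, 68, 94, 135, 187]
  BxoIV (TAATC, off=1): starts [35, 114, 192] → cuts [36, 115, 193]
  XjeV (CATC, off=0): starts [6, 23, 27, 44, 55, 121, 139, 188] → cuts [6, 23, 27, 44, 55, 121, 139, 188]

Pooled cuts: [6, 16, 23, 27, 36, 44, 55, 68, 70, 94, 115, 121, 135, 139, 150, 158, 172, 187, 188, 193]

Fragments:
  [0,6): 6 bp
  [6,16): 10 bp
  [16,23): 7 bp
  [23,27): 4 bp
  [27,36): 9 bp
  [36,44): 8 bp
  [44,55): 11 bp
  [55,68): 13 bp
  [68,70): 2 bp
  [70,94): 24 bp
  [94,115): 21 bp
  [115,121): 6 bp
  [121,135): 14 bp
  [135,139): 4 bp
  [139,150): 11 bp
  [150,158): 8 bp
  [158,172): 14 bp
  [172,187): 15 bp
  [187,188): 1 bp
  [188,193): 5 bp
  [193,210): 17 bp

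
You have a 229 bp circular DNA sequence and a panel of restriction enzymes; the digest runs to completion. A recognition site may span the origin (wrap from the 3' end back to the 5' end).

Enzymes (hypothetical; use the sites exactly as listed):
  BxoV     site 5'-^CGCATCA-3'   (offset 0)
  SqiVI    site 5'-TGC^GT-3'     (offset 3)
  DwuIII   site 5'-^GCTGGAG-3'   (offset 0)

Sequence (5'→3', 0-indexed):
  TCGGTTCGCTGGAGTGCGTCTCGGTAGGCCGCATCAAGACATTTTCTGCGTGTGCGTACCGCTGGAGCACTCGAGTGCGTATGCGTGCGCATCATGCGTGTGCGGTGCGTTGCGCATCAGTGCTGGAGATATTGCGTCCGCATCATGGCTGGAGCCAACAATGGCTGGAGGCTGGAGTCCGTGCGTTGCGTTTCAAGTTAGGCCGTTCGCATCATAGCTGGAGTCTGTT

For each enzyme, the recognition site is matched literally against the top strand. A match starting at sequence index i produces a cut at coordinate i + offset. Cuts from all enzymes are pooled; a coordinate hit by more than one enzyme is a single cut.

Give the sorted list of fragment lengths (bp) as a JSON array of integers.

[3,3,4,5,5,6,6,7,9,9,9,10,10,11,12,14,14,16,18,18,20,20]

Scan for sites:
  BxoV CGCATCA/0: at [29, 87, 112, 138, 207] ⇒ [29, 87, 112, 138, 207]
  SqiVI TGCGT/3: at [14, 46, 52, 75, 81, 94, 105, 132, 181, 186] ⇒ [17, 49, 55, 78, 84, 97, 108, 135, 184, 189]
  DwuIII GCTGGAG/0: at [7, 60, 121, 147, 163, 170, 216] ⇒ [7, 60, 121, 147, 163, 170, 216]

Pooled cuts: [7, 17, 29, 49, 55, 60, 78, 84, 87, 97, 108, 112, 121, 135, 138, 147, 163, 170, 184, 189, 207, 216]

Fragments:
  7→17: 10 bp
  17→29: 12 bp
  29→49: 20 bp
  49→55: 6 bp
  55→60: 5 bp
  60→78: 18 bp
  78→84: 6 bp
  84→87: 3 bp
  87→97: 10 bp
  97→108: 11 bp
  108→112: 4 bp
  112→121: 9 bp
  121→135: 14 bp
  135→138: 3 bp
  138→147: 9 bp
  147→163: 16 bp
  163→170: 7 bp
  170→184: 14 bp
  184→189: 5 bp
  189→207: 18 bp
  207→216: 9 bp
  216→7 (wrap): 229-216+7 = 20 bp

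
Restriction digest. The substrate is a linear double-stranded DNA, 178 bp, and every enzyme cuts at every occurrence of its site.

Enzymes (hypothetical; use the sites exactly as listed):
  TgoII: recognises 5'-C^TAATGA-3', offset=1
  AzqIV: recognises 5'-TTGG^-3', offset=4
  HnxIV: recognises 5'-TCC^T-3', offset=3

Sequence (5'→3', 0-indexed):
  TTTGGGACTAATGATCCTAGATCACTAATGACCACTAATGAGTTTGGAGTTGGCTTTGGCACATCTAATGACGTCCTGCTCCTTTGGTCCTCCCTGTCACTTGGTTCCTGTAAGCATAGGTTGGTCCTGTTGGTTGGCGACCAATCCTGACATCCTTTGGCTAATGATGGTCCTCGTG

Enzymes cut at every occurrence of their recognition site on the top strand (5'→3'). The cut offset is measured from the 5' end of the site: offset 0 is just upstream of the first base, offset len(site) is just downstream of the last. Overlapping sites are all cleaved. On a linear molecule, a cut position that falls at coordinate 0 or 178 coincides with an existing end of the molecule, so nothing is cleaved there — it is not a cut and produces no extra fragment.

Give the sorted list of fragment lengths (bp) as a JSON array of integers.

Site scan:
  TgoII (CTAATGA, off=1): starts [7, 24, 34, 64, 160] → cuts [8, 25, 35, 65, 161]
  AzqIV (TTGG, off=4): starts [1, 43, 49, 55, 83, 100, 120, 129, 133, 156] → cuts [5, 47, 53, 59, 87, 104, 124, 133, 137, 160]
  HnxIV (TCCT, off=3): starts [14, 73, 79, 87, 105, 124, 144, 152, 170] → cuts [17, 76, 82, 90, 108, 127, 147, 155, 173]

All cut coordinates (distinct, sorted): [5, 8, 17, 25, 35, 47, 53, 59, 65, 76, 82, 87, 90, 104, 108, 124, 127, 133, 137, 147, 155, 160, 161, 173]

Fragment lengths:
  [0,5): 5 bp
  [5,8): 3 bp
  [8,17): 9 bp
  [17,25): 8 bp
  [25,35): 10 bp
  [35,47): 12 bp
  [47,53): 6 bp
  [53,59): 6 bp
  [59,65): 6 bp
  [65,76): 11 bp
  [76,82): 6 bp
  [82,87): 5 bp
  [87,90): 3 bp
  [90,104): 14 bp
  [104,108): 4 bp
  [108,124): 16 bp
  [124,127): 3 bp
  [127,133): 6 bp
  [133,137): 4 bp
  [137,147): 10 bp
  [147,155): 8 bp
  [155,160): 5 bp
  [160,161): 1 bp
  [161,173): 12 bp
  [173,178): 5 bp

[1,3,3,3,4,4,5,5,5,5,6,6,6,6,6,8,8,9,10,10,11,12,12,14,16]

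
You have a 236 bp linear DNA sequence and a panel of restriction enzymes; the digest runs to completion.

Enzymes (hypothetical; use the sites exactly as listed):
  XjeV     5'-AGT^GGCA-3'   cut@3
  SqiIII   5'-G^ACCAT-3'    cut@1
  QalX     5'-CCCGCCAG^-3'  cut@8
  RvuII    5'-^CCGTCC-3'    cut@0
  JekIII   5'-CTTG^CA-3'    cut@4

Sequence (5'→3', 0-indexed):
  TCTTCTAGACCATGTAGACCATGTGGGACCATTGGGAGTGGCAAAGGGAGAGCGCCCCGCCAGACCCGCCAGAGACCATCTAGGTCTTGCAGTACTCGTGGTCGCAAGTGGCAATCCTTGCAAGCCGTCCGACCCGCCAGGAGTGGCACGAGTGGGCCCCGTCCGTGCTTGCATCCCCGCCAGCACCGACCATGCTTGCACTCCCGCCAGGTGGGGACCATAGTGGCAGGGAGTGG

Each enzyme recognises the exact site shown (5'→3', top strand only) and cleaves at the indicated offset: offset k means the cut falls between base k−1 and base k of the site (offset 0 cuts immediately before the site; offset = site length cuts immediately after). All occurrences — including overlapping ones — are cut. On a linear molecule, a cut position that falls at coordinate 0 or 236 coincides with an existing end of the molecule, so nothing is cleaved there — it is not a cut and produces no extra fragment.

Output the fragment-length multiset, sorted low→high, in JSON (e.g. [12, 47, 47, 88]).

[2,4,4,5,6,8,8,9,9,10,10,11,12,12,12,12,13,14,15,16,20,24]

Site scan:
  XjeV AGTGGCA/3: at [36, 106, 141, 221] ⇒ [39, 109, 144, 224]
  SqiIII GACCAT/1: at [7, 16, 26, 73, 187, 215] ⇒ [8, 17, 27, 74, 188, 216]
  QalX CCCGCCAG/8: at [55, 64, 132, 175, 202] ⇒ [63, 72, 140, 183, 210]
  RvuII CCGTCC/0: at [124, 158] ⇒ [124, 158]
  JekIII CTTGCA/4: at [85, 116, 167, 194] ⇒ [89, 120, 171, 198]

All cut coordinates (distinct, sorted): [8, 17, 27, 39, 63, 72, 74, 89, 109, 120, 124, 140, 144, 158, 171, 183, 188, 198, 210, 216, 224]

Fragments:
  [0,8): 8 bp
  [8,17): 9 bp
  [17,27): 10 bp
  [27,39): 12 bp
  [39,63): 24 bp
  [63,72): 9 bp
  [72,74): 2 bp
  [74,89): 15 bp
  [89,109): 20 bp
  [109,120): 11 bp
  [120,124): 4 bp
  [124,140): 16 bp
  [140,144): 4 bp
  [144,158): 14 bp
  [158,171): 13 bp
  [171,183): 12 bp
  [183,188): 5 bp
  [188,198): 10 bp
  [198,210): 12 bp
  [210,216): 6 bp
  [216,224): 8 bp
  [224,236): 12 bp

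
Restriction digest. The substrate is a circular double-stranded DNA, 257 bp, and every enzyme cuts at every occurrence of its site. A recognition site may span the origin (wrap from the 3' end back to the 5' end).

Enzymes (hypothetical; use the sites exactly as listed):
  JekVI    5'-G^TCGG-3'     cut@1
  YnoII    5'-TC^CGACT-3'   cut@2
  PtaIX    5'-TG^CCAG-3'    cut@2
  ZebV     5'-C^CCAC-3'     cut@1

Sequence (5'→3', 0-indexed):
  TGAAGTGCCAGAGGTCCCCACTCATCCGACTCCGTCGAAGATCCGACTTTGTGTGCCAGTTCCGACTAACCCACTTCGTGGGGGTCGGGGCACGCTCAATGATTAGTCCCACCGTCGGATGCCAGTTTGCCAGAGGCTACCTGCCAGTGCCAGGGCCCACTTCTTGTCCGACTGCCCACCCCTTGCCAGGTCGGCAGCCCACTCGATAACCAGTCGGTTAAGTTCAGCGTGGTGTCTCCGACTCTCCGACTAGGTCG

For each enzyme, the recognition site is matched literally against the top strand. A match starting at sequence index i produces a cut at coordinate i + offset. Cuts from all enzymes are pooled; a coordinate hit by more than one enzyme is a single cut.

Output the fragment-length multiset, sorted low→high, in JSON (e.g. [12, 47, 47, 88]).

[5,6,6,7,7,7,7,8,8,8,8,9,10,10,12,12,14,14,15,17,18,24,25]

Scan for sites:
  JekVI GTCGG/1: at [83, 113, 189, 212] ⇒ [84, 114, 190, 213]
  YnoII TCCGACT/2: at [24, 41, 60, 166, 236, 244] ⇒ [26, 43, 62, 168, 238, 246]
  PtaIX TGCCAG/2: at [5, 53, 119, 127, 141, 147, 183] ⇒ [7, 55, 121, 129, 143, 149, 185]
  ZebV CCCAC/1: at [16, 69, 107, 155, 174, 197] ⇒ [17, 70, 108, 156, 175, 198]

All cut coordinates (distinct, sorted): [7, 17, 26, 43, 55, 62, 70, 84, 108, 114, 121, 129, 143, 149, 156, 168, 175, 185, 190, 198, 213, 238, 246]

Fragments:
  7→17: 10 bp
  17→26: 9 bp
  26→43: 17 bp
  43→55: 12 bp
  55→62: 7 bp
  62→70: 8 bp
  70→84: 14 bp
  84→108: 24 bp
  108→114: 6 bp
  114→121: 7 bp
  121→129: 8 bp
  129→143: 14 bp
  143→149: 6 bp
  149→156: 7 bp
  156→168: 12 bp
  168→175: 7 bp
  175→185: 10 bp
  185→190: 5 bp
  190→198: 8 bp
  198→213: 15 bp
  213→238: 25 bp
  238→246: 8 bp
  246→7 (wrap): 257-246+7 = 18 bp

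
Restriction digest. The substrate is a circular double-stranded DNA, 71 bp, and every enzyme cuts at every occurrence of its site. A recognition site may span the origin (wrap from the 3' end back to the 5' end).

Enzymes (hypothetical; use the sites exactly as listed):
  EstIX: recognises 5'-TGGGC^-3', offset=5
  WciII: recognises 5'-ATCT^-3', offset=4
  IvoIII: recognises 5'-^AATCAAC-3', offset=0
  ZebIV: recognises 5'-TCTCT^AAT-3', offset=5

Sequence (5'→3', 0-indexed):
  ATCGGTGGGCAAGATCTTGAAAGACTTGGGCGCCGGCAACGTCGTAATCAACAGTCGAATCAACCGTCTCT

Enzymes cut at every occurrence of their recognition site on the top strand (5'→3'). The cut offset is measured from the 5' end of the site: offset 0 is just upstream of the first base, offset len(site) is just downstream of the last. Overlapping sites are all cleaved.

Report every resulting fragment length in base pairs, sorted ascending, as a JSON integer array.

[7,12,14,14,24]

Per-enzyme occurrences:
  EstIX (TGGGC, off=5): starts [5, 26] → cuts [10, 31]
  WciII (ATCT, off=4): starts [13] → cuts [17]
  IvoIII (AATCAAC, off=0): starts [45, 57] → cuts [45, 57]
  ZebIV (TCTCTAAT, off=5): no sites

All cut coordinates (distinct, sorted): [10, 17, 31, 45, 57]

Fragment lengths:
  10→17: 7 bp
  17→31: 14 bp
  31→45: 14 bp
  45→57: 12 bp
  57→10 (wrap): 71-57+10 = 24 bp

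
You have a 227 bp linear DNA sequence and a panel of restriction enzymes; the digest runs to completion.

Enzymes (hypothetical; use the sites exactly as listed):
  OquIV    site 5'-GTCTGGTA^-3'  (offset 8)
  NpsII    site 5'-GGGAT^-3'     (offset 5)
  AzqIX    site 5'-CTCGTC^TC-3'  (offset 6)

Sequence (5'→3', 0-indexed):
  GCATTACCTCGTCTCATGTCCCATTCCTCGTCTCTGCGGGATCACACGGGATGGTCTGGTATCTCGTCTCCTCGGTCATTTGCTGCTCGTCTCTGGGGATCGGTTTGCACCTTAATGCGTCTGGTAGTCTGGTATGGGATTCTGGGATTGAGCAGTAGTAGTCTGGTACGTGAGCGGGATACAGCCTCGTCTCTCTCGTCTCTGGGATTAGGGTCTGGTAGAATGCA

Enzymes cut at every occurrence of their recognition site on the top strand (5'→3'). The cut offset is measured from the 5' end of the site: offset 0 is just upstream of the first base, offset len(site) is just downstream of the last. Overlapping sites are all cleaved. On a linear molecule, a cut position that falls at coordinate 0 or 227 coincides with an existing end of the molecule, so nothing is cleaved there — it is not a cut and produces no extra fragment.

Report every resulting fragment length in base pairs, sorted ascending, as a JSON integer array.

[6,7,7,8,8,8,9,9,9,10,10,11,12,12,13,19,20,23,26]

Site scan:
  OquIV GTCTGGTA/8: at [53, 118, 126, 160, 212] ⇒ [61, 126, 134, 168, 220]
  NpsII GGGAT/5: at [37, 47, 95, 135, 143, 175, 203] ⇒ [42, 52, 100, 140, 148, 180, 208]
  AzqIX CTCGTCTC/6: at [7, 26, 62, 85, 185, 194] ⇒ [13, 32, 68, 91, 191, 200]

Pooled cuts: [13, 32, 42, 52, 61, 68, 91, 100, 126, 134, 140, 148, 168, 180, 191, 200, 208, 220]

Fragments:
  [0,13): 13 bp
  [13,32): 19 bp
  [32,42): 10 bp
  [42,52): 10 bp
  [52,61): 9 bp
  [61,68): 7 bp
  [68,91): 23 bp
  [91,100): 9 bp
  [100,126): 26 bp
  [126,134): 8 bp
  [134,140): 6 bp
  [140,148): 8 bp
  [148,168): 20 bp
  [168,180): 12 bp
  [180,191): 11 bp
  [191,200): 9 bp
  [200,208): 8 bp
  [208,220): 12 bp
  [220,227): 7 bp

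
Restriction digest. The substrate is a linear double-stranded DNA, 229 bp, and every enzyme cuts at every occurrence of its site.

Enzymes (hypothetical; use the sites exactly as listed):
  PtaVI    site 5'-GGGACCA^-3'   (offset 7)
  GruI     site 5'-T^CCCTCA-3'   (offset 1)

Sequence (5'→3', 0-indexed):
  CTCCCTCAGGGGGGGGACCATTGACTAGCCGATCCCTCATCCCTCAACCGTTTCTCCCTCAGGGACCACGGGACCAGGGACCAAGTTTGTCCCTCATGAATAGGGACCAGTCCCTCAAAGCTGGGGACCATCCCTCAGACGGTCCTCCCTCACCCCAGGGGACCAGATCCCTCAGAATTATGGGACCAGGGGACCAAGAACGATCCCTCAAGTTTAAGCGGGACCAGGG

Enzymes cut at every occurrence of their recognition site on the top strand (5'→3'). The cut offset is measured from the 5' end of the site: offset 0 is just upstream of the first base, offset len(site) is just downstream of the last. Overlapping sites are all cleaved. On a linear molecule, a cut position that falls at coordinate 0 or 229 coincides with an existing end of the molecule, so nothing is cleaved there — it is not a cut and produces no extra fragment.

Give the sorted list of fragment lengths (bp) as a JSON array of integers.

Scan for sites:
  PtaVI GGGACCA/7: at [13, 61, 69, 76, 102, 123, 158, 181, 189, 219] ⇒ [20, 68, 76, 83, 109, 130, 165, 188, 196, 226]
  GruI TCCCTCA/1: at [1, 32, 39, 54, 89, 110, 130, 145, 167, 203] ⇒ [2, 33, 40, 55, 90, 111, 131, 146, 168, 204]

All cut coordinates (distinct, sorted): [2, 20, 33, 40, 55, 68, 76, 83, 90, 109, 111, 130, 131, 146, 165, 168, 188, 196, 204, 226]

Fragment lengths:
  [0,2): 2 bp
  [2,20): 18 bp
  [20,33): 13 bp
  [33,40): 7 bp
  [40,55): 15 bp
  [55,68): 13 bp
  [68,76): 8 bp
  [76,83): 7 bp
  [83,90): 7 bp
  [90,109): 19 bp
  [109,111): 2 bp
  [111,130): 19 bp
  [130,131): 1 bp
  [131,146): 15 bp
  [146,165): 19 bp
  [165,168): 3 bp
  [168,188): 20 bp
  [188,196): 8 bp
  [196,204): 8 bp
  [204,226): 22 bp
  [226,229): 3 bp

[1,2,2,3,3,7,7,7,8,8,8,13,13,15,15,18,19,19,19,20,22]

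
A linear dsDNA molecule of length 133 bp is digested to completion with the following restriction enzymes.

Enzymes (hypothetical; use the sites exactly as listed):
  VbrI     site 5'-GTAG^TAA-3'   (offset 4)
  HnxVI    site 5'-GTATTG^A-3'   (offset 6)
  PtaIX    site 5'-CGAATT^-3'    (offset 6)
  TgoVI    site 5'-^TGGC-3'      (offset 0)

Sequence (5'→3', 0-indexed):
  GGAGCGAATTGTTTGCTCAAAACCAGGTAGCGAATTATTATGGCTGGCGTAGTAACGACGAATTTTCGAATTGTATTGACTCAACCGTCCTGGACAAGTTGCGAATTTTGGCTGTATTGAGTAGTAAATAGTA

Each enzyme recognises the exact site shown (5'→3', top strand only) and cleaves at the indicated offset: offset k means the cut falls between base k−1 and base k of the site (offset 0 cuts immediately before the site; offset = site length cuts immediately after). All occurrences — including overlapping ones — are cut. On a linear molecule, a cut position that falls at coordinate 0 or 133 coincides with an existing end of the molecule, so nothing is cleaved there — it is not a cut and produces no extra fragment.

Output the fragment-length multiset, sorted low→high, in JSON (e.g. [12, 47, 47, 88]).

[1,4,4,5,6,8,8,9,10,11,12,26,29]

Per-enzyme occurrences:
  VbrI (GTAGTAA, off=4): starts [48, 120] → cuts [52, 124]
  HnxVI (GTATTGA, off=6): starts [72, 113] → cuts [78, 119]
  PtaIX (CGAATT, off=6): starts [4, 30, 58, 66, 101] → cuts [10, 36, 64, 72, 107]
  TgoVI (TGGC, off=0): starts [40, 44, 108] → cuts [40, 44, 108]

Pooled cuts: [10, 36, 40, 44, 52, 64, 72, 78, 107, 108, 119, 124]

Fragments:
  [0,10): 10 bp
  [10,36): 26 bp
  [36,40): 4 bp
  [40,44): 4 bp
  [44,52): 8 bp
  [52,64): 12 bp
  [64,72): 8 bp
  [72,78): 6 bp
  [78,107): 29 bp
  [107,108): 1 bp
  [108,119): 11 bp
  [119,124): 5 bp
  [124,133): 9 bp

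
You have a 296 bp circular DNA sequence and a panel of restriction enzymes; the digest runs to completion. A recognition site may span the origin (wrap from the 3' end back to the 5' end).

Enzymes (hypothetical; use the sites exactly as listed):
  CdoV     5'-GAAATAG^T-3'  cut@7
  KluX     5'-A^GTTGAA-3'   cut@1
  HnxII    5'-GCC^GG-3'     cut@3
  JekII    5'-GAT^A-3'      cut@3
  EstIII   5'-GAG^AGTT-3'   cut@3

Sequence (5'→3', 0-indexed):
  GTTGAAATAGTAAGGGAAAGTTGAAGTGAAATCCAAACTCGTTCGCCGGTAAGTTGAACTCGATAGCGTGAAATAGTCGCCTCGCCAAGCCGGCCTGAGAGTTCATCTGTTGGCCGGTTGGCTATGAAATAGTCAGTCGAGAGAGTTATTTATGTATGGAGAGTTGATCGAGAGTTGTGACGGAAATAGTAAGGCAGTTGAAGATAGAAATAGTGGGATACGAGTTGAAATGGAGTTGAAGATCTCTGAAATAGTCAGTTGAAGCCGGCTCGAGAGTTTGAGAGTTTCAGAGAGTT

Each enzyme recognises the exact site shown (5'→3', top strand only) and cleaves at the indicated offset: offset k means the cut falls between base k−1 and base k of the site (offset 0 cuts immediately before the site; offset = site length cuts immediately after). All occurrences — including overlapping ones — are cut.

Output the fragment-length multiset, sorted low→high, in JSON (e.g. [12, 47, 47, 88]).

Scan for sites:
  CdoV (GAAATAGT, off=7): starts [3, 69, 125, 182, 206, 247] → cuts [10, 76, 132, 189, 213, 254]
  KluX (AGTTGAA, off=1): starts [18, 51, 195, 222, 233, 256] → cuts [19, 52, 196, 223, 234, 257]
  HnxII (GCCGG, off=3): starts [44, 88, 112, 263] → cuts [47, 91, 115, 266]
  JekII (GATA, off=3): starts [61, 202, 216] → cuts [64, 205, 219]
  EstIII (GAGAGTT, off=3): starts [96, 140, 158, 169, 271, 279, 289] → cuts [99, 143, 161, 172, 274, 282, 292]

Pooled cuts: [10, 19, 47, 52, 64, 76, 91, 99, 115, 132, 143, 161, 172, 189, 196, 205, 213, 219, 223, 234, 254, 257, 266, 274, 282, 292]

Fragment lengths:
  10→19: 9 bp
  19→47: 28 bp
  47→52: 5 bp
  52→64: 12 bp
  64→76: 12 bp
  76→91: 15 bp
  91→99: 8 bp
  99→115: 16 bp
  115→132: 17 bp
  132→143: 11 bp
  143→161: 18 bp
  161→172: 11 bp
  172→189: 17 bp
  189→196: 7 bp
  196→205: 9 bp
  205→213: 8 bp
  213→219: 6 bp
  219→223: 4 bp
  223→234: 11 bp
  234→254: 20 bp
  254→257: 3 bp
  257→266: 9 bp
  266→274: 8 bp
  274→282: 8 bp
  282→292: 10 bp
  292→10 (wrap): 296-292+10 = 14 bp

[3,4,5,6,7,8,8,8,8,9,9,9,10,11,11,11,12,12,14,15,16,17,17,18,20,28]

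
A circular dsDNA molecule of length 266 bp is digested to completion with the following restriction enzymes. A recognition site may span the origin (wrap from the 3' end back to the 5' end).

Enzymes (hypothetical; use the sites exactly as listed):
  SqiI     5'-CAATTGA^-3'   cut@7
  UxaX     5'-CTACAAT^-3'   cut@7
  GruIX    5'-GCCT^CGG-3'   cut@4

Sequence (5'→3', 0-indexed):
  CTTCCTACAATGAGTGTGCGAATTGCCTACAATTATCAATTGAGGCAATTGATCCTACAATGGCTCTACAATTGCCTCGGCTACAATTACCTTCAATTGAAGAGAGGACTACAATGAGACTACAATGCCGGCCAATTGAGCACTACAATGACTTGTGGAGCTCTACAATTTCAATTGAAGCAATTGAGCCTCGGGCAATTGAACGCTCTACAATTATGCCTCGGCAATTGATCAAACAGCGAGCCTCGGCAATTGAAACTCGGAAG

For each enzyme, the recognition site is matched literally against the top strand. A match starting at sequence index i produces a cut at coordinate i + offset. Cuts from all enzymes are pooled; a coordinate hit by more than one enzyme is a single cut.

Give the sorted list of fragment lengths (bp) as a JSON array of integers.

Scan for sites:
  SqiI CAATTGA/7: at [36, 45, 93, 132, 171, 180, 195, 224, 249] ⇒ [43, 52, 100, 139, 178, 187, 202, 231, 256]
  UxaX CTACAAT/7: at [4, 26, 54, 65, 80, 108, 119, 142, 162, 207] ⇒ [11, 33, 61, 72, 87, 115, 126, 149, 169, 214]
  GruIX GCCTCGG/4: at [73, 187, 217, 242] ⇒ [77, 191, 221, 246]

Pooled cuts: [11, 33, 43, 52, 61, 72, 77, 87, 100, 115, 126, 139, 149, 169, 178, 187, 191, 202, 214, 221, 231, 246, 256]

Fragment lengths:
  11→33: 22 bp
  33→43: 10 bp
  43→52: 9 bp
  52→61: 9 bp
  61→72: 11 bp
  72→77: 5 bp
  77→87: 10 bp
  87→100: 13 bp
  100→115: 15 bp
  115→126: 11 bp
  126→139: 13 bp
  139→149: 10 bp
  149→169: 20 bp
  169→178: 9 bp
  178→187: 9 bp
  187→191: 4 bp
  191→202: 11 bp
  202→214: 12 bp
  214→221: 7 bp
  221→231: 10 bp
  231→246: 15 bp
  246→256: 10 bp
  256→11 (wrap): 266-256+11 = 21 bp

[4,5,7,9,9,9,9,10,10,10,10,10,11,11,11,12,13,13,15,15,20,21,22]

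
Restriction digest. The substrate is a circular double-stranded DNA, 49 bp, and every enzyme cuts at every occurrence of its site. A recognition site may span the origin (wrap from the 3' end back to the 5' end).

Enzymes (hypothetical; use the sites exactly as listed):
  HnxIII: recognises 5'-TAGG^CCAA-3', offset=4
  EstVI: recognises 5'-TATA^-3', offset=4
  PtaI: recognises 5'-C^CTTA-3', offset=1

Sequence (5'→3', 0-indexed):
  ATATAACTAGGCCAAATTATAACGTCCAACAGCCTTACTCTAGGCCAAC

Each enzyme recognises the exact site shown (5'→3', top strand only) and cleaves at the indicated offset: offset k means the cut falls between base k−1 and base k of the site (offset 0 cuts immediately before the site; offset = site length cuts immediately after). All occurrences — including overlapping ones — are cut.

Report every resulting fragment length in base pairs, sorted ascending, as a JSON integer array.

Site scan:
  HnxIII (TAGGCCAA, off=4): starts [7, 40] → cuts [11, 44]
  EstVI (TATA, off=4): starts [1, 17] → cuts [5, 21]
  PtaI (CCTTA, off=1): starts [32] → cuts [33]

Pooled cuts: [5, 11, 21, 33, 44]

Fragment lengths:
  5→11: 6 bp
  11→21: 10 bp
  21→33: 12 bp
  33→44: 11 bp
  44→5 (wrap): 49-44+5 = 10 bp

[6,10,10,11,12]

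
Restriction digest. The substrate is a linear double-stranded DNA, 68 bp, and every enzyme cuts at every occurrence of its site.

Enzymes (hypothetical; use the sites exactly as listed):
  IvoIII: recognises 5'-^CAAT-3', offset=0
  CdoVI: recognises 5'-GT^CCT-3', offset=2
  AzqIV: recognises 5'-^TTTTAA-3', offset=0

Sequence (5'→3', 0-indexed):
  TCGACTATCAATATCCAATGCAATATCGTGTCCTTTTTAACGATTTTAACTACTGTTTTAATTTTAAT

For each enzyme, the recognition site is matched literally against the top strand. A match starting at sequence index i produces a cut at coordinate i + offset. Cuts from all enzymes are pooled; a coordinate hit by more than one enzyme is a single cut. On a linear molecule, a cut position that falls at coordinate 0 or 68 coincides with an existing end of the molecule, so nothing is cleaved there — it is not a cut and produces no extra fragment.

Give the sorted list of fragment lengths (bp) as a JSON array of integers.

Per-enzyme occurrences:
  IvoIII CAAT/0: at [8, 15, 20] ⇒ [8, 15, 20]
  CdoVI GTCCT/2: at [29] ⇒ [31]
  AzqIV TTTTAA/0: at [34, 43, 55, 61] ⇒ [34, 43, 55, 61]

Pooled cuts: [8, 15, 20, 31, 34, 43, 55, 61]

Fragment lengths:
  [0,8): 8 bp
  [8,15): 7 bp
  [15,20): 5 bp
  [20,31): 11 bp
  [31,34): 3 bp
  [34,43): 9 bp
  [43,55): 12 bp
  [55,61): 6 bp
  [61,68): 7 bp

[3,5,6,7,7,8,9,11,12]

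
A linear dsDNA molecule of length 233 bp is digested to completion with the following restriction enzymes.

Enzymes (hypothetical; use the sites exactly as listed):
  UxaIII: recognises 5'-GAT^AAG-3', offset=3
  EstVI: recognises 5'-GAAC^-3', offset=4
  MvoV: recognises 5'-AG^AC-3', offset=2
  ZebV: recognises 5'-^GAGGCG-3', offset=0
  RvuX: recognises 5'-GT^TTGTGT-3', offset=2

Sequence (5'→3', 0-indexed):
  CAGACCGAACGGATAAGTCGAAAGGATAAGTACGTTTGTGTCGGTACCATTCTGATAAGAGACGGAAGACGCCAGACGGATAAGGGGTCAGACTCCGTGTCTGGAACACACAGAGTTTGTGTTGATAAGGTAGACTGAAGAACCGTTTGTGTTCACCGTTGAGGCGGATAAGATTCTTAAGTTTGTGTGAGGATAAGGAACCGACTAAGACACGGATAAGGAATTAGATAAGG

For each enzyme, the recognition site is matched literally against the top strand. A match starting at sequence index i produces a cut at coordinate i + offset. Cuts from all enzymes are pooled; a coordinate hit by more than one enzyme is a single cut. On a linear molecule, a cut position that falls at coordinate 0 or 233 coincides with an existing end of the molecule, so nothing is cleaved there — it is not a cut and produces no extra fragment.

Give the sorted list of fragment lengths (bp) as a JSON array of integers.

Scan for sites:
  UxaIII GATAAG/3: at [11, 24, 53, 78, 123, 166, 191, 214, 226] ⇒ [14, 27, 56, 81, 126, 169, 194, 217, 229]
  EstVI GAAC/4: at [6, 103, 139, 197] ⇒ [10, 107, 143, 201]
  MvoV AGAC/2: at [1, 59, 66, 73, 89, 131, 207] ⇒ [3, 61, 68, 75, 91, 133, 209]
  ZebV GAGGCG/0: at [160] ⇒ [160]
  RvuX GTTTGTGT/2: at [33, 114, 144, 180] ⇒ [35, 116, 146, 182]

All cut coordinates (distinct, sorted): [3, 10, 14, 27, 35, 56, 61, 68, 75, 81, 91, 107, 116, 126, 133, 143, 146, 160, 169, 182, 194, 201, 209, 217, 229]

Fragment lengths:
  [0,3): 3 bp
  [3,10): 7 bp
  [10,14): 4 bp
  [14,27): 13 bp
  [27,35): 8 bp
  [35,56): 21 bp
  [56,61): 5 bp
  [61,68): 7 bp
  [68,75): 7 bp
  [75,81): 6 bp
  [81,91): 10 bp
  [91,107): 16 bp
  [107,116): 9 bp
  [116,126): 10 bp
  [126,133): 7 bp
  [133,143): 10 bp
  [143,146): 3 bp
  [146,160): 14 bp
  [160,169): 9 bp
  [169,182): 13 bp
  [182,194): 12 bp
  [194,201): 7 bp
  [201,209): 8 bp
  [209,217): 8 bp
  [217,229): 12 bp
  [229,233): 4 bp

[3,3,4,4,5,6,7,7,7,7,7,8,8,8,9,9,10,10,10,12,12,13,13,14,16,21]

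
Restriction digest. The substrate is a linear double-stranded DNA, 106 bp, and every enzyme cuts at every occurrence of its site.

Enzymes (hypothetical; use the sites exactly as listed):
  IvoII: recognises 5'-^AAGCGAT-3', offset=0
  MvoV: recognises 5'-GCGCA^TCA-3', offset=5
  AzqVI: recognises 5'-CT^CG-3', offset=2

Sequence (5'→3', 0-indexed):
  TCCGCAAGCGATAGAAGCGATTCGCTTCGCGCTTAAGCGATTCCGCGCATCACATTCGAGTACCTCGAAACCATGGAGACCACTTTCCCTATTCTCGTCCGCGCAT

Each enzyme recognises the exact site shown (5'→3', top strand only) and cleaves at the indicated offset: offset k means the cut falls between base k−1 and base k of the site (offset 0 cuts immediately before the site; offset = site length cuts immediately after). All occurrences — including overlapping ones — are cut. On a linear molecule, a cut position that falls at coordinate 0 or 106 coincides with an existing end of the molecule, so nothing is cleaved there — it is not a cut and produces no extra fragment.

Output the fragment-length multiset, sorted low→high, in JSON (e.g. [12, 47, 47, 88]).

Site scan:
  IvoII AAGCGAT/0: at [5, 14, 34] ⇒ [5, 14, 34]
  MvoV GCGCATCA/5: at [44] ⇒ [49]
  AzqVI CTCG/2: at [63, 93] ⇒ [65, 95]

Pooled cuts: [5, 14, 34, 49, 65, 95]

Fragments:
  [0,5): 5 bp
  [5,14): 9 bp
  [14,34): 20 bp
  [34,49): 15 bp
  [49,65): 16 bp
  [65,95): 30 bp
  [95,106): 11 bp

[5,9,11,15,16,20,30]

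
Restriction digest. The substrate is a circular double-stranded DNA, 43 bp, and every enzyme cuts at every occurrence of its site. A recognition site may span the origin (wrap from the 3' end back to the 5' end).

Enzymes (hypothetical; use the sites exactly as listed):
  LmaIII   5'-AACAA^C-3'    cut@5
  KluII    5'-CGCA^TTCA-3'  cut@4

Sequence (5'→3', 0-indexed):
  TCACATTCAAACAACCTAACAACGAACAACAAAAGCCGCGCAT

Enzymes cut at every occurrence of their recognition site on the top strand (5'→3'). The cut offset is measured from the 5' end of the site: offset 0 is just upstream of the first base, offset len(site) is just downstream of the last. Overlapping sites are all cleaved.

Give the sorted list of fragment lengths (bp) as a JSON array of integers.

Scan for sites:
  LmaIII (AACAAC, off=5): starts [9, 17, 24] → cuts [14, 22, 29]
  KluII (CGCATTCA, off=4): starts [38] → cuts [42]

All cut coordinates (distinct, sorted): [14, 22, 29, 42]

Fragments:
  14→22: 8 bp
  22→29: 7 bp
  29→42: 13 bp
  42→14 (wrap): 43-42+14 = 15 bp

[7,8,13,15]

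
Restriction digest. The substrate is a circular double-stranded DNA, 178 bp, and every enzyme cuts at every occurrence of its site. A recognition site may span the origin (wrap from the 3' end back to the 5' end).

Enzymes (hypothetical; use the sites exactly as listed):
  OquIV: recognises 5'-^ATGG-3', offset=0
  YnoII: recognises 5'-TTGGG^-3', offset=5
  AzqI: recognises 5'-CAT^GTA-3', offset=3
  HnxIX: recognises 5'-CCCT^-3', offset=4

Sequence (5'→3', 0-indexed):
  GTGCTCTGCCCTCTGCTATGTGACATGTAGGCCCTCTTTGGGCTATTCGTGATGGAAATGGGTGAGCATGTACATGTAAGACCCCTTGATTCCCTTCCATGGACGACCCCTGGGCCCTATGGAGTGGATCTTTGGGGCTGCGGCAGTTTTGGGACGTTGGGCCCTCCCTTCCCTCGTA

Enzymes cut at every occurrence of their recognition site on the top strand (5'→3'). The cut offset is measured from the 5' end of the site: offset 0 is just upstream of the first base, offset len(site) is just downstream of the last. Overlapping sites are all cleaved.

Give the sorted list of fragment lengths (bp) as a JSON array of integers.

Per-enzyme occurrences:
  OquIV (ATGG, off=0): starts [51, 57, 98, 118] → cuts [51, 57, 98, 118]
  YnoII (TTGGG, off=5): starts [37, 131, 148, 156] → cuts [42, 136, 153, 161]
  AzqI (CATGTA, off=3): starts [23, 66, 72] → cuts [26, 69, 75]
  HnxIX (CCCT, off=4): starts [8, 31, 82, 91, 107, 114, 161, 165, 170] → cuts [12, 35, 86, 95, 111, 118, 165, 169, 174]

All cut coordinates (distinct, sorted): [12, 26, 35, 42, 51, 57, 69, 75, 86, 95, 98, 111, 118, 136, 153, 161, 165, 169, 174]

Fragments:
  12→26: 14 bp
  26→35: 9 bp
  35→42: 7 bp
  42→51: 9 bp
  51→57: 6 bp
  57→69: 12 bp
  69→75: 6 bp
  75→86: 11 bp
  86→95: 9 bp
  95→98: 3 bp
  98→111: 13 bp
  111→118: 7 bp
  118→136: 18 bp
  136→153: 17 bp
  153→161: 8 bp
  161→165: 4 bp
  165→169: 4 bp
  169→174: 5 bp
  174→12 (wrap): 178-174+12 = 16 bp

[3,4,4,5,6,6,7,7,8,9,9,9,11,12,13,14,16,17,18]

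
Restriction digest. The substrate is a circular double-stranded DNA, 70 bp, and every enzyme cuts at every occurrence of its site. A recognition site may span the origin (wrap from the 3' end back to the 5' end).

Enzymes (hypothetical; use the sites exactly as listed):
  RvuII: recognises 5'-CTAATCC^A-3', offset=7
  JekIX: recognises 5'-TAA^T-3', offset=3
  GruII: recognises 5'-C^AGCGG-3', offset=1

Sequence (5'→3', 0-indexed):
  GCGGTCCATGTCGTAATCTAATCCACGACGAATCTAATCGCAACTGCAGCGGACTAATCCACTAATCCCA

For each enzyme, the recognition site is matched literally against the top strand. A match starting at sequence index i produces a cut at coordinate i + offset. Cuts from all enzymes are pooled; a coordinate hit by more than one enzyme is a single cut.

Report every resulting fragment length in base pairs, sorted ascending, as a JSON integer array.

Scan for sites:
  RvuII CTAATCCA/7: at [17, 53] ⇒ [24, 60]
  JekIX TAAT/3: at [13, 18, 34, 54, 62] ⇒ [16, 21, 37, 57, 65]
  GruII CAGCGG/1: at [46, 68] ⇒ [47, 69]

All cut coordinates (distinct, sorted): [16, 21, 24, 37, 47, 57, 60, 65, 69]

Fragments:
  16→21: 5 bp
  21→24: 3 bp
  24→37: 13 bp
  37→47: 10 bp
  47→57: 10 bp
  57→60: 3 bp
  60→65: 5 bp
  65→69: 4 bp
  69→16 (wrap): 70-69+16 = 17 bp

[3,3,4,5,5,10,10,13,17]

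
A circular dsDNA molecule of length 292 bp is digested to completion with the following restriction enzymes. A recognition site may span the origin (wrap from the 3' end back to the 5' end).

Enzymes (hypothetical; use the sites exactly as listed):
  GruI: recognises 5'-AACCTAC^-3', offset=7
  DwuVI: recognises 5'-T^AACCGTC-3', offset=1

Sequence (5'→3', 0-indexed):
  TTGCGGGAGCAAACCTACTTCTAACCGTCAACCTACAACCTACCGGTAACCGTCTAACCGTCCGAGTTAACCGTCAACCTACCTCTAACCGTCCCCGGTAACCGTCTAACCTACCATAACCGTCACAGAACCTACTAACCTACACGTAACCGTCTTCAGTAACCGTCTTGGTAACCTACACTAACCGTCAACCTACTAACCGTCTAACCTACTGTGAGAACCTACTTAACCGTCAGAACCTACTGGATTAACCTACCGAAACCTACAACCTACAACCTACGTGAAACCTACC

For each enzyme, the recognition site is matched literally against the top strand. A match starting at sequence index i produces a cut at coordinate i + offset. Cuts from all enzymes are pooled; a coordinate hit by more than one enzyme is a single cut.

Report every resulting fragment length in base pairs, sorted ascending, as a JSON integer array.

[1,2,3,3,4,4,4,4,7,7,7,8,8,10,11,13,13,13,13,13,14,14,14,15,15,16,18,19,19]

Per-enzyme occurrences:
  GruI (AACCTAC, off=7): starts [11, 29, 36, 75, 107, 128, 136, 172, 189, 205, 218, 236, 249, 259, 266, 273, 284] → cuts [18, 36, 43, 82, 114, 135, 143, 179, 196, 212, 225, 243, 256, 266, 273, 280, 291]
  DwuVI (TAACCGTC, off=1): starts [21, 46, 54, 67, 85, 98, 116, 146, 159, 181, 196, 226] → cuts [22, 47, 55, 68, 86, 99, 117, 147, 160, 182, 197, 227]

Pooled cuts: [18, 22, 36, 43, 47, 55, 68, 82, 86, 99, 114, 117, 135, 143, 147, 160, 179, 182, 196, 197, 212, 225, 227, 243, 256, 266, 273, 280, 291]

Fragments:
  18→22: 4 bp
  22→36: 14 bp
  36→43: 7 bp
  43→47: 4 bp
  47→55: 8 bp
  55→68: 13 bp
  68→82: 14 bp
  82→86: 4 bp
  86→99: 13 bp
  99→114: 15 bp
  114→117: 3 bp
  117→135: 18 bp
  135→143: 8 bp
  143→147: 4 bp
  147→160: 13 bp
  160→179: 19 bp
  179→182: 3 bp
  182→196: 14 bp
  196→197: 1 bp
  197→212: 15 bp
  212→225: 13 bp
  225→227: 2 bp
  227→243: 16 bp
  243→256: 13 bp
  256→266: 10 bp
  266→273: 7 bp
  273→280: 7 bp
  280→291: 11 bp
  291→18 (wrap): 292-291+18 = 19 bp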